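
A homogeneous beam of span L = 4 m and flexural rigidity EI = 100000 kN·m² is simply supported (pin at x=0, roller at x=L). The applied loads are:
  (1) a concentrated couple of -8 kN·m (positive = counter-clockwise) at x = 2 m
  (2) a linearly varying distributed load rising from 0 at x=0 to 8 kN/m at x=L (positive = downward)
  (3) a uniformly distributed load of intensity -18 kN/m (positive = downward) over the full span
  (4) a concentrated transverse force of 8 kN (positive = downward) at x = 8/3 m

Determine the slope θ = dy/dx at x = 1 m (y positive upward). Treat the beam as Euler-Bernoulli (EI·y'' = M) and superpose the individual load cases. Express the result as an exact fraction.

θ(1) = 33977/162000000 rad

Load 1 — applied couple M₀=-8 kN·m at a=2 m (b=L-a=2):
  θ_1 = (M₀x²/(2L)+C₁)/EI  [x≤a] with C₁=M₀(3b²-L²)/(6L)=4/3 = ((-8)·1²/(2·4)+(4/3))/100000 = 1/300000 rad
Load 2 — triangular load w₀=8 kN/m (0→w₀ over full span):
  θ_2 = -w₀(7L⁴-30L²x²+15x⁴)/(360LEI) = -8·(7·4⁴-30·4²·1²+15·1⁴)/(360·4·100000) = -1327/18000000 rad
Load 3 — uniform load w=-18 kN/m over full span:
  θ_3 = -w(L³-6Lx²+4x³)/(24EI) = -(-18)·(4³-6·4·1²+4·1³)/(24·100000) = 33/100000 rad
Load 4 — point force P=8 kN at a=8/3 m (b=L-a=4/3):
  θ_4 = -Pb(L²-b²-3x²)/(6LEI)  [x≤a] = -8·(4/3)·(4²-(4/3)²-3·1²)/(6·4·100000) = -101/2025000 rad
Superposition: θ = Σ θ_i = 33977/162000000 rad ≈ 0.000210 rad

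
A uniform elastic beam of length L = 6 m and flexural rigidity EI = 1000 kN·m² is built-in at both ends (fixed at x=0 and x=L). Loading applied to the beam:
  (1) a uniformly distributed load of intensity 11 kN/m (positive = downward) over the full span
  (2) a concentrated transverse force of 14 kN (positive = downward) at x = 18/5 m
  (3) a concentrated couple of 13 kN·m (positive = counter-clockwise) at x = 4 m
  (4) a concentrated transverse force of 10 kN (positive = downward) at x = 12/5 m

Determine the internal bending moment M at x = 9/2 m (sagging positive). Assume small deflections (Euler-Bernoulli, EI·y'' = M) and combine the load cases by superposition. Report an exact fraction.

Load 1 — uniform load w=11 kN/m over full span:
  M_1 = wLx/2 - wL²/12 - wx²/2 = 11·6·(9/2)/2 - 11·6²/12 - 11·(9/2)²/2 = 33/8 kN·m
Load 2 — point force P=14 kN at a=18/5 m (b=L-a=12/5):
  M_2 = Pa²(a+3b)(L-x)/L³ - Pa²b/L²  [x>a] = 14·(18/5)²·((18/5)+3·(12/5))·(6-(9/2))/6³ - 14·(18/5)²·(12/5)/6² = 189/125 kN·m
Load 3 — applied couple M₀=13 kN·m at a=4 m (b=L-a=2):
  M_3 = R_Ax - M_A - M₀  [x>a] with R_A=26/9, M_A=13/3 = (26/9)·(9/2) - (13/3) - 13 = -13/3 kN·m
Load 4 — point force P=10 kN at a=12/5 m (b=L-a=18/5):
  M_4 = Pa²(a+3b)(L-x)/L³ - Pa²b/L²  [x>a] = 10·(12/5)²·((12/5)+3·(18/5))·(6-(9/2))/6³ - 10·(12/5)²·(18/5)/6² = -12/25 kN·m
Superposition: M = Σ M_i = 2471/3000 kN·m ≈ 0.823667 kN·m

M(9/2) = 2471/3000 kN·m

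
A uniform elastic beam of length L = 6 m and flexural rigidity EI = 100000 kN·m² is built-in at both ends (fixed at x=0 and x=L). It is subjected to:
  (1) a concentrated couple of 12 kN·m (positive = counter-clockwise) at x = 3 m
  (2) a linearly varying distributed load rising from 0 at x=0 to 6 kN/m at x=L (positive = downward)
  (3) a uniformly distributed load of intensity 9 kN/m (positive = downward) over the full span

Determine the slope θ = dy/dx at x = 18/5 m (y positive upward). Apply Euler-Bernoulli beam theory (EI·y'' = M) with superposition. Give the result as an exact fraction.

θ(18/5) = 441/3906250 rad

Load 1 — applied couple M₀=12 kN·m at a=3 m (b=L-a=3):
  θ_1 = (R_Ax²/2 - M_Ax - M₀(x-a))/EI  [x>a] with R_A=3, M_A=3 = (3·(18/5)²/2 - 3·(18/5) - 12·((18/5)-3))/100000 = 9/625000 rad
Load 2 — triangular load w₀=6 kN/m (0→w₀ over full span):
  θ_2 = -w₀(2x(L-x)(L-2x)(x+2L)+x²(L-x)²)/(120LEI) = -6·(2·(18/5)·(6-(18/5))·(6-2·(18/5))·((18/5)+2·6)+(18/5)²·(6-(18/5))²)/(120·6·100000) = 81/3906250 rad
Load 3 — uniform load w=9 kN/m over full span:
  θ_3 = -wx(L-x)(L-2x)/(12EI) = -9·(18/5)·(6-(18/5))·(6-2·(18/5))/(12·100000) = 243/3125000 rad
Superposition: θ = Σ θ_i = 441/3906250 rad ≈ 0.000113 rad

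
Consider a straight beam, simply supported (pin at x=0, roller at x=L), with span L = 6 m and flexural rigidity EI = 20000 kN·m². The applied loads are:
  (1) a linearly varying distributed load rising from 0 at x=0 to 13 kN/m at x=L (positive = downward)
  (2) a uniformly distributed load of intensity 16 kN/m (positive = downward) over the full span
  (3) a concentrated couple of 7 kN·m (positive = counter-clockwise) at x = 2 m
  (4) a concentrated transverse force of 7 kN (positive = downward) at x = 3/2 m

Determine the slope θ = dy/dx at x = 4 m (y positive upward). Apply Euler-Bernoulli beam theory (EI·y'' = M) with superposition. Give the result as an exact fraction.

θ(4) = 143471/28800000 rad

Load 1 — triangular load w₀=13 kN/m (0→w₀ over full span):
  θ_1 = -w₀(7L⁴-30L²x²+15x⁴)/(360LEI) = -13·(7·6⁴-30·6²·4²+15·4⁴)/(360·6·20000) = 1183/900000 rad
Load 2 — uniform load w=16 kN/m over full span:
  θ_2 = -w(L³-6Lx²+4x³)/(24EI) = -16·(6³-6·6·4²+4·4³)/(24·20000) = 13/3750 rad
Load 3 — applied couple M₀=7 kN·m at a=2 m (b=L-a=4):
  θ_3 = (M₀x²/(2L)-M₀(x-a)+C₁)/EI  [x>a] with C₁=M₀(3b²-L²)/(6L)=7/3 = (7·4²/(2·6)-7·(4-2)+(7/3))/20000 = -7/60000 rad
Load 4 — point force P=7 kN at a=3/2 m (b=L-a=9/2):
  θ_4 = -Pa(2L²-6Lx+3x²+a²)/(6LEI)  [x>a] = -7·(3/2)·(2·6²-6·6·4+3·4²+(3/2)²)/(6·6·20000) = 203/640000 rad
Superposition: θ = Σ θ_i = 143471/28800000 rad ≈ 0.004982 rad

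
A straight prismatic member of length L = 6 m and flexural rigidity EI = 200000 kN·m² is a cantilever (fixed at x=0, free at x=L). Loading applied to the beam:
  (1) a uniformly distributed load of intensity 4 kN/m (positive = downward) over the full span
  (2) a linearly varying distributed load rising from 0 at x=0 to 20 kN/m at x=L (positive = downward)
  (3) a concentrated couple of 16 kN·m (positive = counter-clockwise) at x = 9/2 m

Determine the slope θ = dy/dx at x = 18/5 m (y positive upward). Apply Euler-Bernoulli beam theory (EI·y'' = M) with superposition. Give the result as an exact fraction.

θ(18/5) = -17991/6250000 rad

Load 1 — uniform load w=4 kN/m over full span:
  θ_1 = -wx(x²-3Lx+3L²)/(6EI) = -4·(18/5)·((18/5)²-3·6·(18/5)+3·6²)/(6·200000) = -1053/1562500 rad
Load 2 — triangular load w₀=20 kN/m (0→w₀ over full span):
  θ_2 = (w₀Lx²/4-w₀L²x/3-w₀x⁴/(24L))/EI = (20·6·(18/5)²/4-20·6²·(18/5)/3-20·(18/5)⁴/(24·6))/200000 = -15579/6250000 rad
Load 3 — applied couple M₀=16 kN·m at a=9/2 m (b=L-a=3/2):
  θ_3 = M₀x/EI  [x≤a] = 16·(18/5)/200000 = 9/31250 rad
Superposition: θ = Σ θ_i = -17991/6250000 rad ≈ -0.002879 rad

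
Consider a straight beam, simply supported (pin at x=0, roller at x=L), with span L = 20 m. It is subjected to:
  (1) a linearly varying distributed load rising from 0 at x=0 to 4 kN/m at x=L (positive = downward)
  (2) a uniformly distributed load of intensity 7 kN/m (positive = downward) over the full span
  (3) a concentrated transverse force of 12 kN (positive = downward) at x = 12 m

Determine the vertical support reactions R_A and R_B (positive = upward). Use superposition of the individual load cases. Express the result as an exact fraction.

R_A = 1322/15 kN, R_B = 1558/15 kN

Load 1 — triangular load w₀=4 kN/m (0→w₀ over full span):
  R_A = w₀L/6 = 4·20/6 = 40/3 kN
  R_B = w₀L/3 = 4·20/3 = 80/3 kN
Load 2 — uniform load w=7 kN/m over full span:
  R_A = wL/2 = 7·20/2 = 70 kN
  R_B = wL/2 = 7·20/2 = 70 kN
Load 3 — point force P=12 kN at a=12 m (b=L-a=8):
  R_A = Pb/L = 12·8/20 = 24/5 kN
  R_B = Pa/L = 12·12/20 = 36/5 kN
Superposition: R_A = 1322/15 kN, R_B = 1558/15 kN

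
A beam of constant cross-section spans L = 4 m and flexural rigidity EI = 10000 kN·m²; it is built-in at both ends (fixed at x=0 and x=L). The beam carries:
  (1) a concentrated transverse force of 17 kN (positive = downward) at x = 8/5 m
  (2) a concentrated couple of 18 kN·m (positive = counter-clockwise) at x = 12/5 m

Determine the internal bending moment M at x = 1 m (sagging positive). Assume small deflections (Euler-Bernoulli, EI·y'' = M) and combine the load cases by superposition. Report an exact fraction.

Load 1 — point force P=17 kN at a=8/5 m (b=L-a=12/5):
  M_1 = Pb²(3a+b)x/L³ - Pab²/L²  [x≤a] = 17·(12/5)²·(3·(8/5)+(12/5))·1/4³ - 17·(8/5)·(12/5)²/4² = 153/125 kN·m
Load 2 — applied couple M₀=18 kN·m at a=12/5 m (b=L-a=8/5):
  M_2 = R_Ax - M_A  [x≤a] with R_A=162/25, M_A=144/25 = (162/25)·1 - (144/25) = 18/25 kN·m
Superposition: M = Σ M_i = 243/125 kN·m ≈ 1.944000 kN·m

M(1) = 243/125 kN·m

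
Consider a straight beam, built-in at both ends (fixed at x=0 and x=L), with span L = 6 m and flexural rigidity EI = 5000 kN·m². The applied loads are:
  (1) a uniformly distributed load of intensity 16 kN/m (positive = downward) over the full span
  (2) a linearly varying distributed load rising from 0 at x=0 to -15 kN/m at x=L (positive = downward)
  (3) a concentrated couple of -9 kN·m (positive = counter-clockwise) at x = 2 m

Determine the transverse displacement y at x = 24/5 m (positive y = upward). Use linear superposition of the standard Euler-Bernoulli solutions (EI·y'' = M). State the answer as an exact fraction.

Load 1 — uniform load w=16 kN/m over full span:
  y_1 = -wx²(L-x)²/(24EI) = -16·(24/5)²·(6-(24/5))²/(24·5000) = -1728/390625 m
Load 2 — triangular load w₀=-15 kN/m (0→w₀ over full span):
  y_2 = -w₀x²(L-x)²(x+2L)/(120LEI) = -(-15)·(24/5)²·(6-(24/5))²·((24/5)+2·6)/(120·6·5000) = 4536/1953125 m
Load 3 — applied couple M₀=-9 kN·m at a=2 m (b=L-a=4):
  y_3 = (R_Ax³/6 - M_Ax²/2 - M₀(x-a)²/2)/EI  [x>a] with R_A=-2, M_A=0 = ((-2)·(24/5)³/6 - 0·(24/5)²/2 - (-9)·((24/5)-2)²/2)/5000 = -99/312500 m
Superposition: y = Σ y_i = -18891/7812500 m ≈ -0.002418 m

y(24/5) = -18891/7812500 m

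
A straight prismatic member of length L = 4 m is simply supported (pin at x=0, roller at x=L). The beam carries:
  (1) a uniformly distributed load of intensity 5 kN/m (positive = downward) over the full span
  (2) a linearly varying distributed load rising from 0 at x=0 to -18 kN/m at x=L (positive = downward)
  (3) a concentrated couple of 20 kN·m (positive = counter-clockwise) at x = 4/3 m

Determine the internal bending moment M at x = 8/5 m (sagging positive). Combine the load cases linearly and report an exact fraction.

Load 1 — uniform load w=5 kN/m over full span:
  M_1 = wx(L-x)/2 = 5·(8/5)·(4-(8/5))/2 = 48/5 kN·m
Load 2 — triangular load w₀=-18 kN/m (0→w₀ over full span):
  M_2 = w₀Lx/6 - w₀x³/(6L) = (-18)·4·(8/5)/6 - (-18)·(8/5)³/(6·4) = -2016/125 kN·m
Load 3 — applied couple M₀=20 kN·m at a=4/3 m (b=L-a=8/3):
  M_3 = M₀x/L - M₀  [x>a] = 20·(8/5)/4 - 20 = -12 kN·m
Superposition: M = Σ M_i = -2316/125 kN·m ≈ -18.528000 kN·m

M(8/5) = -2316/125 kN·m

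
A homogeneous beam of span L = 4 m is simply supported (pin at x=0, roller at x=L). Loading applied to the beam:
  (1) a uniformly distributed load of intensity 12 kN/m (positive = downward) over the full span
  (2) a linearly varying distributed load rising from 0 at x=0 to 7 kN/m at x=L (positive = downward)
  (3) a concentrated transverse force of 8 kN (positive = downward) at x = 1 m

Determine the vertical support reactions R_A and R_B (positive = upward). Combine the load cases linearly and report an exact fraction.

R_A = 104/3 kN, R_B = 106/3 kN

Load 1 — uniform load w=12 kN/m over full span:
  R_A = wL/2 = 12·4/2 = 24 kN
  R_B = wL/2 = 12·4/2 = 24 kN
Load 2 — triangular load w₀=7 kN/m (0→w₀ over full span):
  R_A = w₀L/6 = 7·4/6 = 14/3 kN
  R_B = w₀L/3 = 7·4/3 = 28/3 kN
Load 3 — point force P=8 kN at a=1 m (b=L-a=3):
  R_A = Pb/L = 8·3/4 = 6 kN
  R_B = Pa/L = 8·1/4 = 2 kN
Superposition: R_A = 104/3 kN, R_B = 106/3 kN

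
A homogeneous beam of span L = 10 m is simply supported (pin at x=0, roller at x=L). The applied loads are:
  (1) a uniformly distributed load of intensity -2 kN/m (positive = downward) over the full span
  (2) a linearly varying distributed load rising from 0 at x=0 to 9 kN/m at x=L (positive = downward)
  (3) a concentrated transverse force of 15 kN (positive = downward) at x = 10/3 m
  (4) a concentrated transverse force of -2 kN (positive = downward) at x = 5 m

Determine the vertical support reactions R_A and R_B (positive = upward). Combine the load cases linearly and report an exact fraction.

Load 1 — uniform load w=-2 kN/m over full span:
  R_A = wL/2 = (-2)·10/2 = -10 kN
  R_B = wL/2 = (-2)·10/2 = -10 kN
Load 2 — triangular load w₀=9 kN/m (0→w₀ over full span):
  R_A = w₀L/6 = 9·10/6 = 15 kN
  R_B = w₀L/3 = 9·10/3 = 30 kN
Load 3 — point force P=15 kN at a=10/3 m (b=L-a=20/3):
  R_A = Pb/L = 15·(20/3)/10 = 10 kN
  R_B = Pa/L = 15·(10/3)/10 = 5 kN
Load 4 — point force P=-2 kN at a=5 m (b=L-a=5):
  R_A = Pb/L = (-2)·5/10 = -1 kN
  R_B = Pa/L = (-2)·5/10 = -1 kN
Superposition: R_A = 14 kN, R_B = 24 kN

R_A = 14 kN, R_B = 24 kN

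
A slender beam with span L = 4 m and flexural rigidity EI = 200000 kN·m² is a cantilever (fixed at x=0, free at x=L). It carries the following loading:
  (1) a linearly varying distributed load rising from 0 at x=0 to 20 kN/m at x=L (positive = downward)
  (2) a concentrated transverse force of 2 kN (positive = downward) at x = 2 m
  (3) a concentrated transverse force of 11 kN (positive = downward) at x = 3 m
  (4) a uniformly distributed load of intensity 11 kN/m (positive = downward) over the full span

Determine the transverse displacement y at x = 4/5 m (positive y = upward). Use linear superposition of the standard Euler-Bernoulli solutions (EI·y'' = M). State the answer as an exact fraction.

Load 1 — triangular load w₀=20 kN/m (0→w₀ over full span):
  y_1 = (w₀Lx³/12-w₀L²x²/6-w₀x⁵/(120L))/EI = (20·4·(4/5)³/12-20·4²·(4/5)²/6-20·(4/5)⁵/(120·4))/200000 = -4502/29296875 m
Load 2 — point force P=2 kN at a=2 m (b=L-a=2):
  y_2 = -Px²(3a-x)/(6EI)  [x≤a] = -2·(4/5)²·(3·2-(4/5))/(6·200000) = -13/2343750 m
Load 3 — point force P=11 kN at a=3 m (b=L-a=1):
  y_3 = -Px²(3a-x)/(6EI)  [x≤a] = -11·(4/5)²·(3·3-(4/5))/(6·200000) = -451/9375000 m
Load 4 — uniform load w=11 kN/m over full span:
  y_4 = -wx²(x²-4Lx+6L²)/(24EI) = -11·(4/5)²·((4/5)²-4·4·(4/5)+6·4²)/(24·200000) = -1441/11718750 m
Superposition: y = Σ y_i = -77411/234375000 m ≈ -0.000330 m

y(4/5) = -77411/234375000 m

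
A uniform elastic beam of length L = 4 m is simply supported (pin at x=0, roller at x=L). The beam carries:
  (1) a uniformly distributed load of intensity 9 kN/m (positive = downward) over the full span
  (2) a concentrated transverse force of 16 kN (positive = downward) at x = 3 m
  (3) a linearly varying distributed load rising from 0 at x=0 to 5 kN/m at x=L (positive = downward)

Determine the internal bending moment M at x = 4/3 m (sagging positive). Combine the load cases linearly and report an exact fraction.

M(4/3) = 2048/81 kN·m

Load 1 — uniform load w=9 kN/m over full span:
  M_1 = wx(L-x)/2 = 9·(4/3)·(4-(4/3))/2 = 16 kN·m
Load 2 — point force P=16 kN at a=3 m (b=L-a=1):
  M_2 = Pbx/L  [x≤a] = 16·1·(4/3)/4 = 16/3 kN·m
Load 3 — triangular load w₀=5 kN/m (0→w₀ over full span):
  M_3 = w₀Lx/6 - w₀x³/(6L) = 5·4·(4/3)/6 - 5·(4/3)³/(6·4) = 320/81 kN·m
Superposition: M = Σ M_i = 2048/81 kN·m ≈ 25.283951 kN·m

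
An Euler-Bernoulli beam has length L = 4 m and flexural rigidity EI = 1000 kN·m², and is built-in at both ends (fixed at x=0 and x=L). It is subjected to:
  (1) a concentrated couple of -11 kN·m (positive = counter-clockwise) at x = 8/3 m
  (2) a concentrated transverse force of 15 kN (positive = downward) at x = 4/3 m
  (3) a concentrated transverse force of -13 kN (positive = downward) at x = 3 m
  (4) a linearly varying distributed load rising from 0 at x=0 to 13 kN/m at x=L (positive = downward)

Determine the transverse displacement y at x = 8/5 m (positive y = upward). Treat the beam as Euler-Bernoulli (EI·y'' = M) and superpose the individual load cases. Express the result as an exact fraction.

y(8/5) = -263693/70312500 m

Load 1 — applied couple M₀=-11 kN·m at a=8/3 m (b=L-a=4/3):
  y_1 = (R_Ax³/6 - M_Ax²/2)/EI  [x≤a] with R_A=-11/3, M_A=-11/3 = ((-11/3)·(8/5)³/6 - (-11/3)·(8/5)²/2)/1000 = 308/140625 m
Load 2 — point force P=15 kN at a=4/3 m (b=L-a=8/3):
  y_2 = -Pa²(L-x)²(3bL-(3b+a)(L-x))/(6L³EI)  [x>a] = -15·(4/3)²·(4-(8/5))²·(3·(8/3)·4-(3·(8/3)+(4/3))·(4-(8/5)))/(6·4³·1000) = -12/3125 m
Load 3 — point force P=-13 kN at a=3 m (b=L-a=1):
  y_3 = -Pb²x²(3aL-(3a+b)x)/(6L³EI)  [x≤a] = -(-13)·1²·(8/5)²·(3·3·4-(3·3+1)·(8/5))/(6·4³·1000) = 13/7500 m
Load 4 — triangular load w₀=13 kN/m (0→w₀ over full span):
  y_4 = -w₀x²(L-x)²(x+2L)/(120LEI) = -13·(8/5)²·(4-(8/5))²·((8/5)+2·4)/(120·4·1000) = -7488/1953125 m
Superposition: y = Σ y_i = -263693/70312500 m ≈ -0.003750 m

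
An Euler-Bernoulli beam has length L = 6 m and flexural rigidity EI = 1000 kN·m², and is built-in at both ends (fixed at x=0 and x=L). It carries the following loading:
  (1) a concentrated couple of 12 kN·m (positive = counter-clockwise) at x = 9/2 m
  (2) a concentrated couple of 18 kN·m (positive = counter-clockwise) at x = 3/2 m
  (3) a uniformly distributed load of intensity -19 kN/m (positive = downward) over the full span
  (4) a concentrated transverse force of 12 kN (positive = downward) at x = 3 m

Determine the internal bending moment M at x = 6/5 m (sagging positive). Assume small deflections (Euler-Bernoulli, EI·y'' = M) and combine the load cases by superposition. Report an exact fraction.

M(6/5) = 1371/200 kN·m

Load 1 — applied couple M₀=12 kN·m at a=9/2 m (b=L-a=3/2):
  M_1 = R_Ax - M_A  [x≤a] with R_A=9/4, M_A=15/4 = (9/4)·(6/5) - (15/4) = -21/20 kN·m
Load 2 — applied couple M₀=18 kN·m at a=3/2 m (b=L-a=9/2):
  M_2 = R_Ax - M_A  [x≤a] with R_A=27/8, M_A=-27/8 = (27/8)·(6/5) - (-27/8) = 297/40 kN·m
Load 3 — uniform load w=-19 kN/m over full span:
  M_3 = wLx/2 - wL²/12 - wx²/2 = (-19)·6·(6/5)/2 - (-19)·6²/12 - (-19)·(6/5)²/2 = 57/25 kN·m
Load 4 — point force P=12 kN at a=3 m (b=L-a=3):
  M_4 = Pb²(3a+b)x/L³ - Pab²/L²  [x≤a] = 12·3²·(3·3+3)·(6/5)/6³ - 12·3·3²/6² = -9/5 kN·m
Superposition: M = Σ M_i = 1371/200 kN·m ≈ 6.855000 kN·m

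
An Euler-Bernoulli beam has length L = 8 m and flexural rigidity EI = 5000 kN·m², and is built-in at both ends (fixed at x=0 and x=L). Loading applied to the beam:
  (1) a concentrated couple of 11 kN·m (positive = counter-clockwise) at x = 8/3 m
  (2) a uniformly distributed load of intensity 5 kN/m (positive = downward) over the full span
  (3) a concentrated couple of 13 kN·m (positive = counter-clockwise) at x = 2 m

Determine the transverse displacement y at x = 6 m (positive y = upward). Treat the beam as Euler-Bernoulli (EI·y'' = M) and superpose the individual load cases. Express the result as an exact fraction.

Load 1 — applied couple M₀=11 kN·m at a=8/3 m (b=L-a=16/3):
  y_1 = (R_Ax³/6 - M_Ax²/2 - M₀(x-a)²/2)/EI  [x>a] with R_A=11/6, M_A=0 = ((11/6)·6³/6 - 0·6²/2 - 11·(6-(8/3))²/2)/5000 = 11/11250 m
Load 2 — uniform load w=5 kN/m over full span:
  y_2 = -wx²(L-x)²/(24EI) = -5·6²·(8-6)²/(24·5000) = -3/500 m
Load 3 — applied couple M₀=13 kN·m at a=2 m (b=L-a=6):
  y_3 = (R_Ax³/6 - M_Ax²/2 - M₀(x-a)²/2)/EI  [x>a] with R_A=117/64, M_A=-39/16 = ((117/64)·6³/6 - (-39/16)·6²/2 - 13·(6-2)²/2)/5000 = 91/80000 m
Superposition: y = Σ y_i = -2797/720000 m ≈ -0.003885 m

y(6) = -2797/720000 m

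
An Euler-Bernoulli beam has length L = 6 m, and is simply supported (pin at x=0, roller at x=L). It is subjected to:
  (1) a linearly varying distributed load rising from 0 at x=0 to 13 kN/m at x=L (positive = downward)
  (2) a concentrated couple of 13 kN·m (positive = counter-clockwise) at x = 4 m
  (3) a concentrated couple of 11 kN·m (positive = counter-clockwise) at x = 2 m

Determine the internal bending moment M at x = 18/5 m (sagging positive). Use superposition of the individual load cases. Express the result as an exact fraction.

M(18/5) = 4169/125 kN·m

Load 1 — triangular load w₀=13 kN/m (0→w₀ over full span):
  M_1 = w₀Lx/6 - w₀x³/(6L) = 13·6·(18/5)/6 - 13·(18/5)³/(6·6) = 3744/125 kN·m
Load 2 — applied couple M₀=13 kN·m at a=4 m (b=L-a=2):
  M_2 = M₀x/L  [x≤a] = 13·(18/5)/6 = 39/5 kN·m
Load 3 — applied couple M₀=11 kN·m at a=2 m (b=L-a=4):
  M_3 = M₀x/L - M₀  [x>a] = 11·(18/5)/6 - 11 = -22/5 kN·m
Superposition: M = Σ M_i = 4169/125 kN·m ≈ 33.352000 kN·m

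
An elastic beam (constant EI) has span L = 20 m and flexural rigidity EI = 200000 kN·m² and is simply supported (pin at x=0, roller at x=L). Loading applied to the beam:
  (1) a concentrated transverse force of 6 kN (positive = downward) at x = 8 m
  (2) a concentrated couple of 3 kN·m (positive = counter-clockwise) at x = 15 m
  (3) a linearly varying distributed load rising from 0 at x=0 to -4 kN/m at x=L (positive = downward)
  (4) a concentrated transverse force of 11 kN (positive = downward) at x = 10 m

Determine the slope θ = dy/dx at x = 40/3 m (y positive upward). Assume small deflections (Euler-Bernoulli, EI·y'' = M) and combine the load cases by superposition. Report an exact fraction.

θ(40/3) = -588407/1944000000 rad

Load 1 — point force P=6 kN at a=8 m (b=L-a=12):
  θ_1 = -Pa(2L²-6Lx+3x²+a²)/(6LEI)  [x>a] = -6·8·(2·20²-6·20·(40/3)+3·(40/3)²+8²)/(6·20·200000) = 19/46875 rad
Load 2 — applied couple M₀=3 kN·m at a=15 m (b=L-a=5):
  θ_2 = (M₀x²/(2L)+C₁)/EI  [x≤a] with C₁=M₀(3b²-L²)/(6L)=-65/8 = (3·(40/3)²/(2·20)+(-65/8))/200000 = 1/38400 rad
Load 3 — triangular load w₀=-4 kN/m (0→w₀ over full span):
  θ_3 = -w₀(7L⁴-30L²x²+15x⁴)/(360LEI) = -(-4)·(7·20⁴-30·20²·(40/3)²+15·(40/3)⁴)/(360·20·200000) = -91/60750 rad
Load 4 — point force P=11 kN at a=10 m (b=L-a=10):
  θ_4 = -Pa(2L²-6Lx+3x²+a²)/(6LEI)  [x>a] = -11·10·(2·20²-6·20·(40/3)+3·(40/3)²+10²)/(6·20·200000) = 11/14400 rad
Superposition: θ = Σ θ_i = -588407/1944000000 rad ≈ -0.000303 rad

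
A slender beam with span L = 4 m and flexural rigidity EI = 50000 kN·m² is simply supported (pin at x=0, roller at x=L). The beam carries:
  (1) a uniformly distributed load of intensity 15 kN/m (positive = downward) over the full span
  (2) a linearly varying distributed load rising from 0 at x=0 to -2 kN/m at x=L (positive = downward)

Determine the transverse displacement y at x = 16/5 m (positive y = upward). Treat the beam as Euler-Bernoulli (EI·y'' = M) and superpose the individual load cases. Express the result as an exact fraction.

Load 1 — uniform load w=15 kN/m over full span:
  y_1 = -wx(L³-2Lx²+x³)/(24EI) = -15·(16/5)·(4³-2·4·(16/5)²+(16/5)³)/(24·50000) = -232/390625 m
Load 2 — triangular load w₀=-2 kN/m (0→w₀ over full span):
  y_2 = -w₀x(7L⁴-10L²x²+3x⁴)/(360LEI) = -(-2)·(16/5)·(7·4⁴-10·4²·(16/5)²+3·(16/5)⁴)/(360·4·50000) = 2032/48828125 m
Superposition: y = Σ y_i = -26968/48828125 m ≈ -0.000552 m

y(16/5) = -26968/48828125 m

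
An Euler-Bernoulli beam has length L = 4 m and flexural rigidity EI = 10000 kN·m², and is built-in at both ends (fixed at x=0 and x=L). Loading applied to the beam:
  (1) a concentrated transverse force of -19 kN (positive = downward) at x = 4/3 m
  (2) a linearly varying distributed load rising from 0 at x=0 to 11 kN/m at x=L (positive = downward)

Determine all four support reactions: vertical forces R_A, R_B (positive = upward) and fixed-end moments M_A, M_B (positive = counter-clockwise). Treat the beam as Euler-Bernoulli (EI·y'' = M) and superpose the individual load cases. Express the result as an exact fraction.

R_A = -1009/135 kN, M_A = -728/135 kN·m, R_B = 1414/135 kN, M_B = -428/135 kN·m

Load 1 — point force P=-19 kN at a=4/3 m (b=L-a=8/3):
  R_A = Pb²(3a+b)/L³ = (-19)·(8/3)²·(3·(4/3)+(8/3))/4³ = -380/27 kN
  M_A = Pab²/L² = (-19)·(4/3)·(8/3)²/4² = -304/27 kN·m
  R_B = Pa²(a+3b)/L³ = (-19)·(4/3)²·((4/3)+3·(8/3))/4³ = -133/27 kN
  M_B = -Pa²b/L² = -(-19)·(4/3)²·(8/3)/4² = 152/27 kN·m
Load 2 — triangular load w₀=11 kN/m (0→w₀ over full span):
  R_A = 3w₀L/20 = 3·11·4/20 = 33/5 kN
  M_A = w₀L²/30 = 11·4²/30 = 88/15 kN·m
  R_B = 7w₀L/20 = 7·11·4/20 = 77/5 kN
  M_B = -w₀L²/20 = -11·4²/20 = -44/5 kN·m
Superposition: R_A = -1009/135 kN, M_A = -728/135 kN·m, R_B = 1414/135 kN, M_B = -428/135 kN·m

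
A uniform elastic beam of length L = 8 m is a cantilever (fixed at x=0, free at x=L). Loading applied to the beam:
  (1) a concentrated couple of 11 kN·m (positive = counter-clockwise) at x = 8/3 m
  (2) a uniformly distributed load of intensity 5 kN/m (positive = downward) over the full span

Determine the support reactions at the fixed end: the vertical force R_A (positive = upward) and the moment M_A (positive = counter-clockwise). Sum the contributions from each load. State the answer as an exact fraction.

Load 1 — applied couple M₀=11 kN·m at a=8/3 m (b=L-a=16/3):
  R_A = 0 kN
  M_A = -M₀ = -11 kN·m
Load 2 — uniform load w=5 kN/m over full span:
  R_A = wL = 5·8 = 40 kN
  M_A = wL²/2 = 5·8²/2 = 160 kN·m
Superposition: R_A = 40 kN, M_A = 149 kN·m

R_A = 40 kN, M_A = 149 kN·m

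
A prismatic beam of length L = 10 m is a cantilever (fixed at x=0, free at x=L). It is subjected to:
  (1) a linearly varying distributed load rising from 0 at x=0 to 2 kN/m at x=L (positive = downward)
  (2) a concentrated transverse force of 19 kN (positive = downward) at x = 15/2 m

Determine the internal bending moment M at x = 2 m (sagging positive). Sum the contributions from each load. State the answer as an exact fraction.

M(2) = -4543/30 kN·m

Load 1 — triangular load w₀=2 kN/m (0→w₀ over full span):
  M_1 = w₀Lx/2 - w₀L²/3 - w₀x³/(6L) = 2·10·2/2 - 2·10²/3 - 2·2³/(6·10) = -704/15 kN·m
Load 2 — point force P=19 kN at a=15/2 m (b=L-a=5/2):
  M_2 = -P(a-x)  [x≤a] = -19·((15/2)-2) = -209/2 kN·m
Superposition: M = Σ M_i = -4543/30 kN·m ≈ -151.433333 kN·m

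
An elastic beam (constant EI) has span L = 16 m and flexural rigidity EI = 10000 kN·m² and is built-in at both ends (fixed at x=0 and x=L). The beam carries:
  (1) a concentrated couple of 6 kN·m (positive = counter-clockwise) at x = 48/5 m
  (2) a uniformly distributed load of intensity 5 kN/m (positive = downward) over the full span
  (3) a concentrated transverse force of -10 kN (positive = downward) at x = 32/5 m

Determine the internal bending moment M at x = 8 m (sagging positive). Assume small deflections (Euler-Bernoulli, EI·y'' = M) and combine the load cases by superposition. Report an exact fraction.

M(8) = 644/15 kN·m

Load 1 — applied couple M₀=6 kN·m at a=48/5 m (b=L-a=32/5):
  M_1 = R_Ax - M_A  [x≤a] with R_A=27/50, M_A=48/25 = (27/50)·8 - (48/25) = 12/5 kN·m
Load 2 — uniform load w=5 kN/m over full span:
  M_2 = wLx/2 - wL²/12 - wx²/2 = 5·16·8/2 - 5·16²/12 - 5·8²/2 = 160/3 kN·m
Load 3 — point force P=-10 kN at a=32/5 m (b=L-a=48/5):
  M_3 = Pa²(a+3b)(L-x)/L³ - Pa²b/L²  [x>a] = (-10)·(32/5)²·((32/5)+3·(48/5))·(16-8)/16³ - (-10)·(32/5)²·(48/5)/16² = -64/5 kN·m
Superposition: M = Σ M_i = 644/15 kN·m ≈ 42.933333 kN·m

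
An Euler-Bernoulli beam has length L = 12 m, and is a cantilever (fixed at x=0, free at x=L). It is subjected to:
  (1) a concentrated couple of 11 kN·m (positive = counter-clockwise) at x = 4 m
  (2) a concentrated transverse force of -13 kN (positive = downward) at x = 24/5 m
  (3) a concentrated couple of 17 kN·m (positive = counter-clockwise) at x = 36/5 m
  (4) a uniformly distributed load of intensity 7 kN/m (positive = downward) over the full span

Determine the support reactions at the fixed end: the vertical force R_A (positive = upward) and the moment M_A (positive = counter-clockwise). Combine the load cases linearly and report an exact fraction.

Load 1 — applied couple M₀=11 kN·m at a=4 m (b=L-a=8):
  R_A = 0 kN
  M_A = -M₀ = -11 kN·m
Load 2 — point force P=-13 kN at a=24/5 m (b=L-a=36/5):
  R_A = P = (-13) = -13 kN
  M_A = Pa = (-13)·(24/5) = -312/5 kN·m
Load 3 — applied couple M₀=17 kN·m at a=36/5 m (b=L-a=24/5):
  R_A = 0 kN
  M_A = -M₀ = -17 kN·m
Load 4 — uniform load w=7 kN/m over full span:
  R_A = wL = 7·12 = 84 kN
  M_A = wL²/2 = 7·12²/2 = 504 kN·m
Superposition: R_A = 71 kN, M_A = 2068/5 kN·m

R_A = 71 kN, M_A = 2068/5 kN·m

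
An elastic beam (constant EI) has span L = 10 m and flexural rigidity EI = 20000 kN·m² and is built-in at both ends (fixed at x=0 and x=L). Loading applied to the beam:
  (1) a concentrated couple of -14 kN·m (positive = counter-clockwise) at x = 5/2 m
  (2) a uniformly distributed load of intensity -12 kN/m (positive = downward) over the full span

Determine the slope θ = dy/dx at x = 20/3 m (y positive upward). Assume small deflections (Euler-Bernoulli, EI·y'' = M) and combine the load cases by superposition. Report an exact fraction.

θ(20/3) = -737/216000 rad

Load 1 — applied couple M₀=-14 kN·m at a=5/2 m (b=L-a=15/2):
  θ_1 = (R_Ax²/2 - M_Ax - M₀(x-a))/EI  [x>a] with R_A=-63/40, M_A=21/8 = ((-63/40)·(20/3)²/2 - (21/8)·(20/3) - (-14)·((20/3)-(5/2)))/20000 = 7/24000 rad
Load 2 — uniform load w=-12 kN/m over full span:
  θ_2 = -wx(L-x)(L-2x)/(12EI) = -(-12)·(20/3)·(10-(20/3))·(10-2·(20/3))/(12·20000) = -1/270 rad
Superposition: θ = Σ θ_i = -737/216000 rad ≈ -0.003412 rad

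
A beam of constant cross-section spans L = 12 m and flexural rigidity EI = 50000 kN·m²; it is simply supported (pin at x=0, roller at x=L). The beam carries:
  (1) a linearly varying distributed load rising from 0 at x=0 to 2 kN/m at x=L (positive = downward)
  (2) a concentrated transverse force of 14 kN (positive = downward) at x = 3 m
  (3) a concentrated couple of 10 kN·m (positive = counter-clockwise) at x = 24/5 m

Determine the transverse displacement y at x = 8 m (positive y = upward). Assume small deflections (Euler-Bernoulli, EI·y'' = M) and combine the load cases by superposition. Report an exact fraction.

Load 1 — triangular load w₀=2 kN/m (0→w₀ over full span):
  y_1 = -w₀x(7L⁴-10L²x²+3x⁴)/(360LEI) = -2·8·(7·12⁴-10·12²·8²+3·8⁴)/(360·12·50000) = -136/28125 m
Load 2 — point force P=14 kN at a=3 m (b=L-a=9):
  y_2 = -Pa(L-x)(2Lx-a²-x²)/(6LEI)  [x>a] = -14·3·(12-8)·(2·12·8-3²-8²)/(6·12·50000) = -833/150000 m
Load 3 — applied couple M₀=10 kN·m at a=24/5 m (b=L-a=36/5):
  y_3 = (M₀x³/(6L)-M₀(x-a)²/2+C₁x)/EI  [x>a] with C₁=M₀(3b²-L²)/(6L)=8/5 = (10·8³/(6·12)-10·(8-(24/5))²/2+(8/5)·8)/50000 = 92/140625 m
Superposition: y = Σ y_i = -7301/750000 m ≈ -0.009735 m

y(8) = -7301/750000 m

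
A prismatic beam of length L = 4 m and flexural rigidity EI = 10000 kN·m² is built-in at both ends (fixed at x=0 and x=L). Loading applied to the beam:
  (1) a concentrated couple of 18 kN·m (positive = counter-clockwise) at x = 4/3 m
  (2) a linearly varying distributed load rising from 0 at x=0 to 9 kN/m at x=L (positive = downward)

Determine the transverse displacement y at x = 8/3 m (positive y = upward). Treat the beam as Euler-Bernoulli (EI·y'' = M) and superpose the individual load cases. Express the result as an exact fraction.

y(8/3) = 11/253125 m

Load 1 — applied couple M₀=18 kN·m at a=4/3 m (b=L-a=8/3):
  y_1 = (R_Ax³/6 - M_Ax²/2 - M₀(x-a)²/2)/EI  [x>a] with R_A=6, M_A=0 = (6·(8/3)³/6 - 0·(8/3)²/2 - 18·((8/3)-(4/3))²/2)/10000 = 1/3375 m
Load 2 — triangular load w₀=9 kN/m (0→w₀ over full span):
  y_2 = -w₀x²(L-x)²(x+2L)/(120LEI) = -9·(8/3)²·(4-(8/3))²·((8/3)+2·4)/(120·4·10000) = -64/253125 m
Superposition: y = Σ y_i = 11/253125 m ≈ 0.000043 m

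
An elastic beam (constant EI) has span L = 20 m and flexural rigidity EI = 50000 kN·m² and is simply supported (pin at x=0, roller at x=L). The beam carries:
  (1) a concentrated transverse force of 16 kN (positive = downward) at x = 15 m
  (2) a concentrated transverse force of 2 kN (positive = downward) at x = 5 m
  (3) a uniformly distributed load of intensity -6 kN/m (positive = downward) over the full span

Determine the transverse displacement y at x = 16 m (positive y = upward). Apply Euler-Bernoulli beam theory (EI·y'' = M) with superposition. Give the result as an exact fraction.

Load 1 — point force P=16 kN at a=15 m (b=L-a=5):
  y_1 = -Pa(L-x)(2Lx-a²-x²)/(6LEI)  [x>a] = -16·15·(20-16)·(2·20·16-15²-16²)/(6·20·50000) = -159/6250 m
Load 2 — point force P=2 kN at a=5 m (b=L-a=15):
  y_2 = -Pa(L-x)(2Lx-a²-x²)/(6LEI)  [x>a] = -2·5·(20-16)·(2·20·16-5²-16²)/(6·20·50000) = -359/150000 m
Load 3 — uniform load w=-6 kN/m over full span:
  y_3 = -wx(L³-2Lx²+x³)/(24EI) = -(-6)·16·(20³-2·20·16²+16³)/(24·50000) = 464/3125 m
Superposition: y = Σ y_i = 18097/150000 m ≈ 0.120647 m

y(16) = 18097/150000 m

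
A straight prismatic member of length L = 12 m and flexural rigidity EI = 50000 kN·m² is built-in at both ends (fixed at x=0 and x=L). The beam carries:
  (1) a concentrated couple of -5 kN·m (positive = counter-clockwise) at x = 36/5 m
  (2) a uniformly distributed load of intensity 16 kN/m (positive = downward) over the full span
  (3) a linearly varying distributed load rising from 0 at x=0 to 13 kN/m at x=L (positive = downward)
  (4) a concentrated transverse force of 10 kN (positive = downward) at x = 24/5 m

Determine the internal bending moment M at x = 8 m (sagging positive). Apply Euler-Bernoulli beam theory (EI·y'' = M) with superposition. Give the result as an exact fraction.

Load 1 — applied couple M₀=-5 kN·m at a=36/5 m (b=L-a=24/5):
  M_1 = R_Ax - M_A - M₀  [x>a] with R_A=-3/5, M_A=-8/5 = (-3/5)·8 - (-8/5) - (-5) = 9/5 kN·m
Load 2 — uniform load w=16 kN/m over full span:
  M_2 = wLx/2 - wL²/12 - wx²/2 = 16·12·8/2 - 16·12²/12 - 16·8²/2 = 64 kN·m
Load 3 — triangular load w₀=13 kN/m (0→w₀ over full span):
  M_3 = 3w₀Lx/20 - w₀L²/30 - w₀x³/(6L) = 3·13·12·8/20 - 13·12²/30 - 13·8³/(6·12) = 1456/45 kN·m
Load 4 — point force P=10 kN at a=24/5 m (b=L-a=36/5):
  M_4 = Pa²(a+3b)(L-x)/L³ - Pa²b/L²  [x>a] = 10·(24/5)²·((24/5)+3·(36/5))·(12-8)/12³ - 10·(24/5)²·(36/5)/12² = 64/25 kN·m
Superposition: M = Σ M_i = 22661/225 kN·m ≈ 100.715556 kN·m

M(8) = 22661/225 kN·m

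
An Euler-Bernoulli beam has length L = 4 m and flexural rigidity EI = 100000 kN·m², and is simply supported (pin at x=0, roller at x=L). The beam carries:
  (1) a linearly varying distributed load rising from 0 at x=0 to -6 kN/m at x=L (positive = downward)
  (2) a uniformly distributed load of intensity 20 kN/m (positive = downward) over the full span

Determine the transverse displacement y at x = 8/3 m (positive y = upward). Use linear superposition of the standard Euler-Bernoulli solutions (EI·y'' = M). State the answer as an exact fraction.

Load 1 — triangular load w₀=-6 kN/m (0→w₀ over full span):
  y_1 = -w₀x(7L⁴-10L²x²+3x⁴)/(360LEI) = -(-6)·(8/3)·(7·4⁴-10·4²·(8/3)²+3·(8/3)⁴)/(360·4·100000) = 68/759375 m
Load 2 — uniform load w=20 kN/m over full span:
  y_2 = -wx(L³-2Lx²+x³)/(24EI) = -20·(8/3)·(4³-2·4·(8/3)²+(8/3)³)/(24·100000) = -88/151875 m
Superposition: y = Σ y_i = -124/253125 m ≈ -0.000490 m

y(8/3) = -124/253125 m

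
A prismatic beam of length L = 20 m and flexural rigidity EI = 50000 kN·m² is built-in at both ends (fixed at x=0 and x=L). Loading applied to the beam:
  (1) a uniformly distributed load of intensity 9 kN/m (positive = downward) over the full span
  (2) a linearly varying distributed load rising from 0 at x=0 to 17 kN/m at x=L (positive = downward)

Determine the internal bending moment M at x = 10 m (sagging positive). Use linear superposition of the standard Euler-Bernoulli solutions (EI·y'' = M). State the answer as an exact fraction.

Load 1 — uniform load w=9 kN/m over full span:
  M_1 = wLx/2 - wL²/12 - wx²/2 = 9·20·10/2 - 9·20²/12 - 9·10²/2 = 150 kN·m
Load 2 — triangular load w₀=17 kN/m (0→w₀ over full span):
  M_2 = 3w₀Lx/20 - w₀L²/30 - w₀x³/(6L) = 3·17·20·10/20 - 17·20²/30 - 17·10³/(6·20) = 425/3 kN·m
Superposition: M = Σ M_i = 875/3 kN·m ≈ 291.666667 kN·m

M(10) = 875/3 kN·m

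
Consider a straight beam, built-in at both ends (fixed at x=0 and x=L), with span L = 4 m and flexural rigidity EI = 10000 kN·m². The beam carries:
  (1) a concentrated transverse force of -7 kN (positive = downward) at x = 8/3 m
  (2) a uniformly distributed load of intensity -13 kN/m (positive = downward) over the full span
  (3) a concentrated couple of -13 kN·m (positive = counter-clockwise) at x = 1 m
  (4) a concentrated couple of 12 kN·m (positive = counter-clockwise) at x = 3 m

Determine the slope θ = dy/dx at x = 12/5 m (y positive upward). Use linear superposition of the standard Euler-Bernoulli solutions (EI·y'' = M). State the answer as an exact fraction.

Load 1 — point force P=-7 kN at a=8/3 m (b=L-a=4/3):
  θ_1 = -Pb²x(2aL-(3a+b)x)/(2L³EI)  [x≤a] = -(-7)·(4/3)²·(12/5)·(2·(8/3)·4-(3·(8/3)+(4/3))·(12/5))/(2·4³·10000) = -7/281250 rad
Load 2 — uniform load w=-13 kN/m over full span:
  θ_2 = -wx(L-x)(L-2x)/(12EI) = -(-13)·(12/5)·(4-(12/5))·(4-2·(12/5))/(12·10000) = -26/78125 rad
Load 3 — applied couple M₀=-13 kN·m at a=1 m (b=L-a=3):
  θ_3 = (R_Ax²/2 - M_Ax - M₀(x-a))/EI  [x>a] with R_A=-117/32, M_A=39/16 = ((-117/32)·(12/5)²/2 - (39/16)·(12/5) - (-13)·((12/5)-1))/10000 = 91/500000 rad
Load 4 — applied couple M₀=12 kN·m at a=3 m (b=L-a=1):
  θ_4 = (R_Ax²/2 - M_Ax)/EI  [x≤a] with R_A=27/8, M_A=15/4 = ((27/8)·(12/5)²/2 - (15/4)·(12/5))/10000 = 9/125000 rad
Superposition: θ = Σ θ_i = -2333/22500000 rad ≈ -0.000104 rad

θ(12/5) = -2333/22500000 rad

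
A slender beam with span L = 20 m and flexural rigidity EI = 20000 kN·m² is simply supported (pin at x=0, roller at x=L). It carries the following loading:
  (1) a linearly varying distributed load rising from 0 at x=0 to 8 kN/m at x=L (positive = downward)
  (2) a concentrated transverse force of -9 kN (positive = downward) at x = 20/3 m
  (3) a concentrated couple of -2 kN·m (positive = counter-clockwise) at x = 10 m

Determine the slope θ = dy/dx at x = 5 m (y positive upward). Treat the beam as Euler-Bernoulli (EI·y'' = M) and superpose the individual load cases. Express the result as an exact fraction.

θ(5) = -1393/36000 rad

Load 1 — triangular load w₀=8 kN/m (0→w₀ over full span):
  θ_1 = -w₀(7L⁴-30L²x²+15x⁴)/(360LEI) = -8·(7·20⁴-30·20²·5²+15·5⁴)/(360·20·20000) = -1327/28800 rad
Load 2 — point force P=-9 kN at a=20/3 m (b=L-a=40/3):
  θ_2 = -Pb(L²-b²-3x²)/(6LEI)  [x≤a] = -(-9)·(40/3)·(20²-(40/3)²-3·5²)/(6·20·20000) = 53/7200 rad
Load 3 — applied couple M₀=-2 kN·m at a=10 m (b=L-a=10):
  θ_3 = (M₀x²/(2L)+C₁)/EI  [x≤a] with C₁=M₀(3b²-L²)/(6L)=5/3 = ((-2)·5²/(2·20)+(5/3))/20000 = 1/48000 rad
Superposition: θ = Σ θ_i = -1393/36000 rad ≈ -0.038694 rad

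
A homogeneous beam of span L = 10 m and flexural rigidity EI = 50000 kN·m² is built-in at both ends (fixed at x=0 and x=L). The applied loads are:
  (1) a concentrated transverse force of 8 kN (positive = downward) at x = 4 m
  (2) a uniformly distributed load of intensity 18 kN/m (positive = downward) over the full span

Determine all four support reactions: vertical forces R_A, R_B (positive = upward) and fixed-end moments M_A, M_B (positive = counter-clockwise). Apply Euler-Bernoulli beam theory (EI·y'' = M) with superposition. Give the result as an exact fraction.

Load 1 — point force P=8 kN at a=4 m (b=L-a=6):
  R_A = Pb²(3a+b)/L³ = 8·6²·(3·4+6)/10³ = 648/125 kN
  M_A = Pab²/L² = 8·4·6²/10² = 288/25 kN·m
  R_B = Pa²(a+3b)/L³ = 8·4²·(4+3·6)/10³ = 352/125 kN
  M_B = -Pa²b/L² = -8·4²·6/10² = -192/25 kN·m
Load 2 — uniform load w=18 kN/m over full span:
  R_A = wL/2 = 18·10/2 = 90 kN
  M_A = wL²/12 = 18·10²/12 = 150 kN·m
  R_B = wL/2 = 18·10/2 = 90 kN
  M_B = -wL²/12 = -18·10²/12 = -150 kN·m
Superposition: R_A = 11898/125 kN, M_A = 4038/25 kN·m, R_B = 11602/125 kN, M_B = -3942/25 kN·m

R_A = 11898/125 kN, M_A = 4038/25 kN·m, R_B = 11602/125 kN, M_B = -3942/25 kN·m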